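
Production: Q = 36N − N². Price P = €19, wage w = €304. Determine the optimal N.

N* = 10

The marginal product of N is MP_N = 36 − 2N.
A price-taking firm hires until the value of the marginal product equals the wage: P·MP_N = w, so 19·(36 − 2N) = 304.
Then 36 − 2N = 16, giving N = 10.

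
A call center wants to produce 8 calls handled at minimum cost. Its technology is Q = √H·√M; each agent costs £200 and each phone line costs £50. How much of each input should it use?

Cost minimization requires the marginal rate of technical substitution to equal the input-price ratio: MP_H/MP_M = w/r.
Here MP_H/MP_M = (1/2)·(M/H)/(1/2) = (M/H). Setting this equal to 200/50 = 4 gives M = 4H.
Substituting into Q = 8: H^(1/2)·(4H)^(1/2) = 8.
Solving, H = 4 and M = 16.

H* = 4, M* = 16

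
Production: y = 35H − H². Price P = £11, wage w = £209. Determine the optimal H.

The marginal product of H is MP_H = 35 − 2H.
A price-taking firm hires until the value of the marginal product equals the wage: P·MP_H = w, so 11·(35 − 2H) = 209.
Then 35 − 2H = 19, giving H = 8.

H* = 8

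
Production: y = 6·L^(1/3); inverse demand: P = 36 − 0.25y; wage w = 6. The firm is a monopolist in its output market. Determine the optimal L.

Marginal revenue from the inverse demand is MR = 36 − 0.5y.
The marginal product is MP_L = 2·L^(-2/3).
A monopolist hires until marginal revenue product equals the wage: MR·MP_L = w.
At L, y = 6·L^(1/3). Substituting and solving: (36 − 3·L^(1/3))·2·L^(-2/3) = 6 gives L = 27.

L* = 27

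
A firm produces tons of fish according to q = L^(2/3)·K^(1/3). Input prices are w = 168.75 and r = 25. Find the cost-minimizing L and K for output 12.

Cost minimization requires the marginal rate of technical substitution to equal the input-price ratio: MP_L/MP_K = w/r.
Here MP_L/MP_K = (2/3)·(K/L)/(1/3) = 2·(K/L). Setting this equal to 168.75/25 = 6.75 gives K = 3.375L.
Substituting into q = 12: L^(2/3)·(3.375L)^(1/3) = 12.
Solving, L = 8 and K = 27.

L* = 8, K* = 27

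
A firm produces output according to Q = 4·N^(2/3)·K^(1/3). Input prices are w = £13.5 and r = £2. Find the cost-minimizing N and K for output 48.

Cost minimization requires the marginal rate of technical substitution to equal the input-price ratio: MP_N/MP_K = w/r.
Here MP_N/MP_K = (2/3)·(K/N)/(1/3) = 2·(K/N). Setting this equal to 13.5/2 = 6.75 gives K = 3.375N.
Substituting into Q = 48: 4·N^(2/3)·(3.375N)^(1/3) = 48.
Solving, N = 8 and K = 27.

N* = 8, K* = 27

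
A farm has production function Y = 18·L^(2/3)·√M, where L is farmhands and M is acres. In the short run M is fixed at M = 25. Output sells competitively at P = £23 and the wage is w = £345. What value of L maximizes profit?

L* = 64

With M = 25, MP_L = (2/3)·18·L^(-1/3)·25^(1/2) = 60·L^(-1/3).
Profit maximization for a price taker requires P·MP_L = w: 23·60·L^(-1/3) = 345.
So L^(-1/3) = 0.25, which gives L = 64.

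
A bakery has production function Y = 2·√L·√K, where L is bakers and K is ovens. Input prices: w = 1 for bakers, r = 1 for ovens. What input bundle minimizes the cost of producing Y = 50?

L* = 25, K* = 25

Cost minimization requires the marginal rate of technical substitution to equal the input-price ratio: MP_L/MP_K = w/r.
Here MP_L/MP_K = (1/2)·(K/L)/(1/2) = (K/L). Setting this equal to 1/1 = 1 gives K = L.
Substituting into Y = 50: 2·L^(1/2)·(L)^(1/2) = 50.
Solving, L = 25 and K = 25.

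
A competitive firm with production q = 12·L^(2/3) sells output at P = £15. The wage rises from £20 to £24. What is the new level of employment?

From P·MP_L = w with MP_L = 8·L^(-1/3), the labor demand is L(w) = (120/w)^(3).
At w = 20: L = 216. At w = 24: L = 125.

L* = 125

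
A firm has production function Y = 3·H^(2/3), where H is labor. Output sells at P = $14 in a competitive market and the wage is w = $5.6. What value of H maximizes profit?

MP_H = (2/3)·3·H^(-1/3) = 2·H^(-1/3).
Profit maximization for a price taker requires P·MP_H = w: 14·2·H^(-1/3) = 5.6.
So H^(-1/3) = 0.2, which gives H = 125.

H* = 125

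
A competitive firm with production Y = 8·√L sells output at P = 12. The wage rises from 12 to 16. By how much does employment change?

ΔL = -7

From P·MP_L = w with MP_L = 4·L^(-1/2), the labor demand is L(w) = (48/w)^(2).
At w = 12: L = 16. At w = 16: L = 9.
ΔL = 9 − 16 = -7.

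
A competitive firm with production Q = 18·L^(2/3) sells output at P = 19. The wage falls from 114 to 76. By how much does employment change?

From P·MP_L = w with MP_L = 12·L^(-1/3), the labor demand is L(w) = (228/w)^(3).
At w = 114: L = 8. At w = 76: L = 27.
ΔL = 27 − 8 = 19.

ΔL = 19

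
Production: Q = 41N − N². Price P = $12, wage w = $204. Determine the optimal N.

The marginal product of N is MP_N = 41 − 2N.
A price-taking firm hires until the value of the marginal product equals the wage: P·MP_N = w, so 12·(41 − 2N) = 204.
Then 41 − 2N = 17, giving N = 12.

N* = 12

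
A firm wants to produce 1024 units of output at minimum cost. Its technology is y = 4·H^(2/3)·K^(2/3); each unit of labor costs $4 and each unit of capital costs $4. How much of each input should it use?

H* = 64, K* = 64

Cost minimization requires the marginal rate of technical substitution to equal the input-price ratio: MP_H/MP_K = w/r.
Here MP_H/MP_K = (2/3)·(K/H)/(2/3) = (K/H). Setting this equal to 4/4 = 1 gives K = H.
Substituting into y = 1024: 4·H^(2/3)·(H)^(2/3) = 1024.
Solving, H = 64 and K = 64.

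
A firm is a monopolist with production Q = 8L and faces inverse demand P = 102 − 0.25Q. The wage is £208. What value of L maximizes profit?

L* = 19

Marginal revenue from the inverse demand is MR = 102 − 0.5Q.
The marginal product is MP_L = 8.
A monopolist hires until marginal revenue product equals the wage: MR·MP_L = w.
(102 − 4L)·8 = 208, so L = 19.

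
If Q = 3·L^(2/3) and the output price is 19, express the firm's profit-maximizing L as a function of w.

L(w) = 54872/w³

MP_L = (2/3)·3·L^(-1/3) = 2·L^(-1/3).
Setting P·MP_L = w: 38·L^(-1/3) = w.
Solving for L: L^(-1/3) = w/38, so L = (38/w)^(3).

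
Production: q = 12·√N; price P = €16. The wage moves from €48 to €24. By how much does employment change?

From P·MP_N = w with MP_N = 6·N^(-1/2), the labor demand is N(w) = (96/w)^(2).
At w = 48: N = 4. At w = 24: N = 16.
ΔN = 16 − 4 = 12.

ΔN = 12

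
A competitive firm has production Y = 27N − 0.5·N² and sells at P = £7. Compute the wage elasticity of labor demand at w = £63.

From P·MP_N = w with MP_N = 27 − N, labor demand is N(w) = 27 − w/7.
dN/dw = −1/(7) = -1/7.
At w = 63, N = 18, so ε = (dN/dw)·(w/N) = (-1/7)·(63/18) = -0.5.

ε = -0.5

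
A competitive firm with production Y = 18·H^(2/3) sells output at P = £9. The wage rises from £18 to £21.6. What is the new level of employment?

H* = 125

From P·MP_H = w with MP_H = 12·H^(-1/3), the labor demand is H(w) = (108/w)^(3).
At w = 18: H = 216. At w = 21.6: H = 125.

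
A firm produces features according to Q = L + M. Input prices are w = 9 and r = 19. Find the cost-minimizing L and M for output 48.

The inputs are perfect substitutes, so the firm uses whichever has the lower cost per unit of output.
Cost per unit of output via L is 9; via M it is 19. L is cheaper.
Producing Q = 48 with L alone: L = 48, M = 0.

L* = 48, M* = 0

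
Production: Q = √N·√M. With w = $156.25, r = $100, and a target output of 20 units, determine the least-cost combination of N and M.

N* = 16, M* = 25

Cost minimization requires the marginal rate of technical substitution to equal the input-price ratio: MP_N/MP_M = w/r.
Here MP_N/MP_M = (1/2)·(M/N)/(1/2) = (M/N). Setting this equal to 156.25/100 = 1.5625 gives M = 1.5625N.
Substituting into Q = 20: N^(1/2)·(1.5625N)^(1/2) = 20.
Solving, N = 16 and M = 25.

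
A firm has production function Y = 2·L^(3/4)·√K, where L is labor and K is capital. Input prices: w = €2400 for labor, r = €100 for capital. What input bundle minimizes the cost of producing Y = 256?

Cost minimization requires the marginal rate of technical substitution to equal the input-price ratio: MP_L/MP_K = w/r.
Here MP_L/MP_K = (3/4)·(K/L)/(1/2) = 1.5·(K/L). Setting this equal to 2400/100 = 24 gives K = 16L.
Substituting into Y = 256: 2·L^(3/4)·(16L)^(1/2) = 256.
Solving, L = 16 and K = 256.

L* = 16, K* = 256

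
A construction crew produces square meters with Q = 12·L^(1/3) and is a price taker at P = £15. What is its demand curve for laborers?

L(w) = (60/w)^(3/2)

MP_L = (1/3)·12·L^(-2/3) = 4·L^(-2/3).
Setting P·MP_L = w: 60·L^(-2/3) = w.
Solving for L: L^(-2/3) = w/60, so L = (60/w)^(3/2).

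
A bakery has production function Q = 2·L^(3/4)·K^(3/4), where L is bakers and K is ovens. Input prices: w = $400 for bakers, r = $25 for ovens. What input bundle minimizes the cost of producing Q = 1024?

L* = 16, K* = 256

Cost minimization requires the marginal rate of technical substitution to equal the input-price ratio: MP_L/MP_K = w/r.
Here MP_L/MP_K = (3/4)·(K/L)/(3/4) = (K/L). Setting this equal to 400/25 = 16 gives K = 16L.
Substituting into Q = 1024: 2·L^(3/4)·(16L)^(3/4) = 1024.
Solving, L = 16 and K = 256.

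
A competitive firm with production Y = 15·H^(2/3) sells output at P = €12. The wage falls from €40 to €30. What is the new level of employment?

From P·MP_H = w with MP_H = 10·H^(-1/3), the labor demand is H(w) = (120/w)^(3).
At w = 40: H = 27. At w = 30: H = 64.

H* = 64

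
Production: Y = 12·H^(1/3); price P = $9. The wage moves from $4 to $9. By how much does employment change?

From P·MP_H = w with MP_H = 4·H^(-2/3), the labor demand is H(w) = (36/w)^(3/2).
At w = 4: H = 27. At w = 9: H = 8.
ΔH = 8 − 27 = -19.

ΔH = -19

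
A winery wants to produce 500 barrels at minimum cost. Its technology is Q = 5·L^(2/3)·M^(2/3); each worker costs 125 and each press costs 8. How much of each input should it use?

Cost minimization requires the marginal rate of technical substitution to equal the input-price ratio: MP_L/MP_M = w/r.
Here MP_L/MP_M = (2/3)·(M/L)/(2/3) = (M/L). Setting this equal to 125/8 = 15.625 gives M = 15.625L.
Substituting into Q = 500: 5·L^(2/3)·(15.625L)^(2/3) = 500.
Solving, L = 8 and M = 125.

L* = 8, M* = 125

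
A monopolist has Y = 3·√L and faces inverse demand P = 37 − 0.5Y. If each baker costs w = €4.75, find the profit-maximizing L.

Marginal revenue from the inverse demand is MR = 37 − Y.
The marginal product is MP_L = 1.5·L^(-1/2).
A monopolist hires until marginal revenue product equals the wage: MR·MP_L = w.
At L, Y = 3·√L. Substituting and solving: (37 − 3·√L)·1.5·L^(-1/2) = 4.75 gives L = 36.

L* = 36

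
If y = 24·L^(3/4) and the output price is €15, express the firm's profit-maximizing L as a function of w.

MP_L = (3/4)·24·L^(-1/4) = 18·L^(-1/4).
Setting P·MP_L = w: 270·L^(-1/4) = w.
Solving for L: L^(-1/4) = w/270, so L = (270/w)^(4).

L(w) = (270/w)^(4)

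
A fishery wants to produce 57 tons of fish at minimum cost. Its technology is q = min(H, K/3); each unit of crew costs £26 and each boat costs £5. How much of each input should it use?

With a fixed-proportions technology, the cost-minimizing bundle uses no slack in either input: H = K/3 = q.
So H = 57 and K = 3·57 = 171.

H* = 57, K* = 171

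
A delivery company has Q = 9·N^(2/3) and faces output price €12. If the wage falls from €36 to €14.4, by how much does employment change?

From P·MP_N = w with MP_N = 6·N^(-1/3), the labor demand is N(w) = (72/w)^(3).
At w = 36: N = 8. At w = 14.4: N = 125.
ΔN = 125 − 8 = 117.

ΔN = 117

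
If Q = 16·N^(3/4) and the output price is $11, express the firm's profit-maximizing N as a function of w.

N(w) = (132/w)^(4)

MP_N = (3/4)·16·N^(-1/4) = 12·N^(-1/4).
Setting P·MP_N = w: 132·N^(-1/4) = w.
Solving for N: N^(-1/4) = w/132, so N = (132/w)^(4).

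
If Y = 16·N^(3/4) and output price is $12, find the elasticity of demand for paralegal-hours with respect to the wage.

ε = -4

MP_N = (3/4)·16·N^(-1/4), so P·MP_N = w gives 144·N^(-1/4) = w.
Solving, N(w) = (144/w)^(4). This is a constant-elasticity form: N ∝ w^(−4), so ε = −4.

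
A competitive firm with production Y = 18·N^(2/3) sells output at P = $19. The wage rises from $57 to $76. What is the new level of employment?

From P·MP_N = w with MP_N = 12·N^(-1/3), the labor demand is N(w) = (228/w)^(3).
At w = 57: N = 64. At w = 76: N = 27.

N* = 27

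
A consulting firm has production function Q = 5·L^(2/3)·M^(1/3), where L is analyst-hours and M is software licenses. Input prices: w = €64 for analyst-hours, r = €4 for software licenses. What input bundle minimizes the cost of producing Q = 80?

Cost minimization requires the marginal rate of technical substitution to equal the input-price ratio: MP_L/MP_M = w/r.
Here MP_L/MP_M = (2/3)·(M/L)/(1/3) = 2·(M/L). Setting this equal to 64/4 = 16 gives M = 8L.
Substituting into Q = 80: 5·L^(2/3)·(8L)^(1/3) = 80.
Solving, L = 8 and M = 64.

L* = 8, M* = 64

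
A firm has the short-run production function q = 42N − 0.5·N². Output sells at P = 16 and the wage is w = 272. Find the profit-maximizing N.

The marginal product of N is MP_N = 42 − N.
A price-taking firm hires until the value of the marginal product equals the wage: P·MP_N = w, so 16·(42 − N) = 272.
Then 42 − N = 17, giving N = 25.

N* = 25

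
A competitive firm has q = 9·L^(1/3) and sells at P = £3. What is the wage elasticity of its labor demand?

MP_L = (1/3)·9·L^(-2/3), so P·MP_L = w gives 9·L^(-2/3) = w.
Solving, L(w) = (9/w)^(3/2). This is a constant-elasticity form: L ∝ w^(−3/2), so ε = −3/2.

ε = -1.5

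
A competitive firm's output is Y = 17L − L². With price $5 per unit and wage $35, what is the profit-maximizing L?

The marginal product of L is MP_L = 17 − 2L.
A price-taking firm hires until the value of the marginal product equals the wage: P·MP_L = w, so 5·(17 − 2L) = 35.
Then 17 − 2L = 7, giving L = 5.

L* = 5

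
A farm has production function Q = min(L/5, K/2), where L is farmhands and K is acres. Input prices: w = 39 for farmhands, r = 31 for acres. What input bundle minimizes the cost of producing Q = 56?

L* = 280, K* = 112

With a fixed-proportions technology, the cost-minimizing bundle uses no slack in either input: L/5 = K/2 = Q.
So L = 5·56 = 280 and K = 2·56 = 112.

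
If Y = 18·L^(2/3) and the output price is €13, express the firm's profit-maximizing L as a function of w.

MP_L = (2/3)·18·L^(-1/3) = 12·L^(-1/3).
Setting P·MP_L = w: 156·L^(-1/3) = w.
Solving for L: L^(-1/3) = w/156, so L = (156/w)^(3).

L(w) = 3796416/w³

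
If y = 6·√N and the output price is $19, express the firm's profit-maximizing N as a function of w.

MP_N = (1/2)·6·N^(-1/2) = 3·N^(-1/2).
Setting P·MP_N = w: 57·N^(-1/2) = w.
Solving for N: N^(-1/2) = w/57, so N = (57/w)^(2).

N(w) = 3249/w²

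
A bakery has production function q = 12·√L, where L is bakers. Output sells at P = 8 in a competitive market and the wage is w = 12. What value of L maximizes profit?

L* = 16

MP_L = (1/2)·12·L^(-1/2) = 6·L^(-1/2).
Profit maximization for a price taker requires P·MP_L = w: 8·6·L^(-1/2) = 12.
So L^(-1/2) = 0.25, which gives L = 16.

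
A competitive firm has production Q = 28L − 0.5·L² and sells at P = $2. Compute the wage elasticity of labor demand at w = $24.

From P·MP_L = w with MP_L = 28 − L, labor demand is L(w) = 28 − w/2.
dL/dw = −1/(2) = -0.5.
At w = 24, L = 16, so ε = (dL/dw)·(w/L) = (-0.5)·(24/16) = -0.75.

ε = -0.75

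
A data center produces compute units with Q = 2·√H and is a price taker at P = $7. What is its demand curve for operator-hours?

H(w) = 49/w²

MP_H = (1/2)·2·H^(-1/2) = H^(-1/2).
Setting P·MP_H = w: 7·H^(-1/2) = w.
Solving for H: H^(-1/2) = w/7, so H = (7/w)^(2).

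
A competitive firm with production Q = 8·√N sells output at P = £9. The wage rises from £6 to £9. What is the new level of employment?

N* = 16

From P·MP_N = w with MP_N = 4·N^(-1/2), the labor demand is N(w) = (36/w)^(2).
At w = 6: N = 36. At w = 9: N = 16.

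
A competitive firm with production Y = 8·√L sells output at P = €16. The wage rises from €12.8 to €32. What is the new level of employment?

From P·MP_L = w with MP_L = 4·L^(-1/2), the labor demand is L(w) = (64/w)^(2).
At w = 12.8: L = 25. At w = 32: L = 4.

L* = 4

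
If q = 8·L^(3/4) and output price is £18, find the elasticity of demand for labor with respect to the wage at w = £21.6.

MP_L = (3/4)·8·L^(-1/4), so P·MP_L = w gives 108·L^(-1/4) = w.
Solving, L(w) = (108/w)^(4). This is a constant-elasticity form: L ∝ w^(−4), so ε = −4.

ε = -4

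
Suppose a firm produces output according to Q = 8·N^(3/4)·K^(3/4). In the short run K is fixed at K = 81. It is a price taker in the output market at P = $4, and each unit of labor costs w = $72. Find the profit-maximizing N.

With K = 81, MP_N = (3/4)·8·N^(-1/4)·81^(3/4) = 162·N^(-1/4).
Profit maximization for a price taker requires P·MP_N = w: 4·162·N^(-1/4) = 72.
So N^(-1/4) = 1/9, which gives N = 6561.

N* = 6561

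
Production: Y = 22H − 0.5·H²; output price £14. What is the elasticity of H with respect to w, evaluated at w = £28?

ε = -0.1

From P·MP_H = w with MP_H = 22 − H, labor demand is H(w) = 22 − w/14.
dH/dw = −1/(14) = -1/14.
At w = 28, H = 20, so ε = (dH/dw)·(w/H) = (-1/14)·(28/20) = -0.1.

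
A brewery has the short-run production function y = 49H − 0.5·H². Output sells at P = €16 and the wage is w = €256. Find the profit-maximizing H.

The marginal product of H is MP_H = 49 − H.
A price-taking firm hires until the value of the marginal product equals the wage: P·MP_H = w, so 16·(49 − H) = 256.
Then 49 − H = 16, giving H = 33.

H* = 33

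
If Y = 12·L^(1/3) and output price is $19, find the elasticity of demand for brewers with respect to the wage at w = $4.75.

ε = -1.5

MP_L = (1/3)·12·L^(-2/3), so P·MP_L = w gives 76·L^(-2/3) = w.
Solving, L(w) = (76/w)^(3/2). This is a constant-elasticity form: L ∝ w^(−3/2), so ε = −3/2.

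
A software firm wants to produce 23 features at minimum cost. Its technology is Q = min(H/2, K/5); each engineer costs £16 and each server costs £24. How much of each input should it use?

H* = 46, K* = 115

With a fixed-proportions technology, the cost-minimizing bundle uses no slack in either input: H/2 = K/5 = Q.
So H = 2·23 = 46 and K = 5·23 = 115.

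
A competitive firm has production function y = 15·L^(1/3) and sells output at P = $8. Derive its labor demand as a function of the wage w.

MP_L = (1/3)·15·L^(-2/3) = 5·L^(-2/3).
Setting P·MP_L = w: 40·L^(-2/3) = w.
Solving for L: L^(-2/3) = w/40, so L = (40/w)^(3/2).

L(w) = (40/w)^(3/2)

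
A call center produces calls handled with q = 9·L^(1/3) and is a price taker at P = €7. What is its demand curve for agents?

MP_L = (1/3)·9·L^(-2/3) = 3·L^(-2/3).
Setting P·MP_L = w: 21·L^(-2/3) = w.
Solving for L: L^(-2/3) = w/21, so L = (21/w)^(3/2).

L(w) = (21/w)^(3/2)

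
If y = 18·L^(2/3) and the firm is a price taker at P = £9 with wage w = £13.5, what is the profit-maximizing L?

MP_L = (2/3)·18·L^(-1/3) = 12·L^(-1/3).
Profit maximization for a price taker requires P·MP_L = w: 9·12·L^(-1/3) = 13.5.
So L^(-1/3) = 0.125, which gives L = 512.

L* = 512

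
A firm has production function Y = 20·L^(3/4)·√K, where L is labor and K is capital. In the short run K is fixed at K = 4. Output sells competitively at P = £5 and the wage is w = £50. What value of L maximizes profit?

L* = 81

With K = 4, MP_L = (3/4)·20·L^(-1/4)·4^(1/2) = 30·L^(-1/4).
Profit maximization for a price taker requires P·MP_L = w: 5·30·L^(-1/4) = 50.
So L^(-1/4) = 1/3, which gives L = 81.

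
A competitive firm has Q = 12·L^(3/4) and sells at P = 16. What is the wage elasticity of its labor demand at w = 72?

ε = -4

MP_L = (3/4)·12·L^(-1/4), so P·MP_L = w gives 144·L^(-1/4) = w.
Solving, L(w) = (144/w)^(4). This is a constant-elasticity form: L ∝ w^(−4), so ε = −4.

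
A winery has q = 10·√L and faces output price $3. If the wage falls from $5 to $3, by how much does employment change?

From P·MP_L = w with MP_L = 5·L^(-1/2), the labor demand is L(w) = (15/w)^(2).
At w = 5: L = 9. At w = 3: L = 25.
ΔL = 25 − 9 = 16.

ΔL = 16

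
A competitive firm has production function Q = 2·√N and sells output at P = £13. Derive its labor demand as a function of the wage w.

MP_N = (1/2)·2·N^(-1/2) = N^(-1/2).
Setting P·MP_N = w: 13·N^(-1/2) = w.
Solving for N: N^(-1/2) = w/13, so N = (13/w)^(2).

N(w) = 169/w²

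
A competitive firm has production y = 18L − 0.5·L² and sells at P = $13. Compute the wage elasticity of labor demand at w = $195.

From P·MP_L = w with MP_L = 18 − L, labor demand is L(w) = 18 − w/13.
dL/dw = −1/(13) = -1/13.
At w = 195, L = 3, so ε = (dL/dw)·(w/L) = (-1/13)·(195/3) = -5.

ε = -5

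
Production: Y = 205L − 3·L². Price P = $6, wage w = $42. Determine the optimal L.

L* = 33

The marginal product of L is MP_L = 205 − 6L.
A price-taking firm hires until the value of the marginal product equals the wage: P·MP_L = w, so 6·(205 − 6L) = 42.
Then 205 − 6L = 7, giving L = 33.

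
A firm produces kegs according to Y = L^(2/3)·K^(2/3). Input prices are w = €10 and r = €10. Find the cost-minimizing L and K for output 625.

Cost minimization requires the marginal rate of technical substitution to equal the input-price ratio: MP_L/MP_K = w/r.
Here MP_L/MP_K = (2/3)·(K/L)/(2/3) = (K/L). Setting this equal to 10/10 = 1 gives K = L.
Substituting into Y = 625: L^(2/3)·(L)^(2/3) = 625.
Solving, L = 125 and K = 125.

L* = 125, K* = 125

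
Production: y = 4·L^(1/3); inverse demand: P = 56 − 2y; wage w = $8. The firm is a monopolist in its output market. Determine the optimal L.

Marginal revenue from the inverse demand is MR = 56 − 4y.
The marginal product is MP_L = (4/3)·L^(-2/3).
A monopolist hires until marginal revenue product equals the wage: MR·MP_L = w.
At L, y = 4·L^(1/3). Substituting and solving: (56 − 16·L^(1/3))·(4/3)·L^(-2/3) = 8 gives L = 8.

L* = 8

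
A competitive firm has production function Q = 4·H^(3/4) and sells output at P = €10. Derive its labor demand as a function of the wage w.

MP_H = (3/4)·4·H^(-1/4) = 3·H^(-1/4).
Setting P·MP_H = w: 30·H^(-1/4) = w.
Solving for H: H^(-1/4) = w/30, so H = (30/w)^(4).

H(w) = 810000/w^(4)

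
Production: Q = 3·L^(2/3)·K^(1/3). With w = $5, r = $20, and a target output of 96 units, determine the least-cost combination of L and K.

L* = 64, K* = 8

Cost minimization requires the marginal rate of technical substitution to equal the input-price ratio: MP_L/MP_K = w/r.
Here MP_L/MP_K = (2/3)·(K/L)/(1/3) = 2·(K/L). Setting this equal to 5/20 = 0.25 gives K = 0.125L.
Substituting into Q = 96: 3·L^(2/3)·(0.125L)^(1/3) = 96.
Solving, L = 64 and K = 8.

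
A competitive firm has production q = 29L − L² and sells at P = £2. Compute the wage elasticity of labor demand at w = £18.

ε = -0.45

From P·MP_L = w with MP_L = 29 − 2L, labor demand is L(w) = (29 − w/2)/2.
dL/dw = −1/(4) = -0.25.
At w = 18, L = 10, so ε = (dL/dw)·(w/L) = (-0.25)·(18/10) = -0.45.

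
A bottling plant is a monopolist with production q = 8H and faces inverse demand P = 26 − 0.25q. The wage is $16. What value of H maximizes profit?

Marginal revenue from the inverse demand is MR = 26 − 0.5q.
The marginal product is MP_H = 8.
A monopolist hires until marginal revenue product equals the wage: MR·MP_H = w.
(26 − 4H)·8 = 16, so H = 6.

H* = 6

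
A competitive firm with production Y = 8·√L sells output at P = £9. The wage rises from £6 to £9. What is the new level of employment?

From P·MP_L = w with MP_L = 4·L^(-1/2), the labor demand is L(w) = (36/w)^(2).
At w = 6: L = 36. At w = 9: L = 16.

L* = 16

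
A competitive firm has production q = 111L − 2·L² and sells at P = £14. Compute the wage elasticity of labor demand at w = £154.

From P·MP_L = w with MP_L = 111 − 4L, labor demand is L(w) = (111 − w/14)/4.
dL/dw = −1/(56) = -1/56.
At w = 154, L = 25, so ε = (dL/dw)·(w/L) = (-1/56)·(154/25) = -0.11.

ε = -0.11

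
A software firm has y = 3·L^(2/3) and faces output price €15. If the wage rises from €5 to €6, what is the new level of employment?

From P·MP_L = w with MP_L = 2·L^(-1/3), the labor demand is L(w) = (30/w)^(3).
At w = 5: L = 216. At w = 6: L = 125.

L* = 125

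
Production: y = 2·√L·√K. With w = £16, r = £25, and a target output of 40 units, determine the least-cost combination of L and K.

Cost minimization requires the marginal rate of technical substitution to equal the input-price ratio: MP_L/MP_K = w/r.
Here MP_L/MP_K = (1/2)·(K/L)/(1/2) = (K/L). Setting this equal to 16/25 = 0.64 gives K = 0.64L.
Substituting into y = 40: 2·L^(1/2)·(0.64L)^(1/2) = 40.
Solving, L = 25 and K = 16.

L* = 25, K* = 16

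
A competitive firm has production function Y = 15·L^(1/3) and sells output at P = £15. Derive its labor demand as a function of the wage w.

MP_L = (1/3)·15·L^(-2/3) = 5·L^(-2/3).
Setting P·MP_L = w: 75·L^(-2/3) = w.
Solving for L: L^(-2/3) = w/75, so L = (75/w)^(3/2).

L(w) = (75/w)^(3/2)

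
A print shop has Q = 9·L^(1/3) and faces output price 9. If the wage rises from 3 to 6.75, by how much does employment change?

ΔL = -19

From P·MP_L = w with MP_L = 3·L^(-2/3), the labor demand is L(w) = (27/w)^(3/2).
At w = 3: L = 27. At w = 6.75: L = 8.
ΔL = 8 − 27 = -19.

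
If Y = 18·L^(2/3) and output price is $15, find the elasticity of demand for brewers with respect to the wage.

MP_L = (2/3)·18·L^(-1/3), so P·MP_L = w gives 180·L^(-1/3) = w.
Solving, L(w) = (180/w)^(3). This is a constant-elasticity form: L ∝ w^(−3), so ε = −3.

ε = -3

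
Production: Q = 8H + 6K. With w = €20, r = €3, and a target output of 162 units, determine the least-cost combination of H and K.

H* = 0, K* = 27

The inputs are perfect substitutes, so the firm uses whichever has the lower cost per unit of output.
Cost per unit of output via H is w/8 = 2.5; via K it is r/6 = 0.5. K is cheaper.
Producing Q = 162 with K alone: H = 0, K = 27.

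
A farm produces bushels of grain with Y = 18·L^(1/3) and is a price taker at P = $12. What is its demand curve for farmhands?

MP_L = (1/3)·18·L^(-2/3) = 6·L^(-2/3).
Setting P·MP_L = w: 72·L^(-2/3) = w.
Solving for L: L^(-2/3) = w/72, so L = (72/w)^(3/2).

L(w) = (72/w)^(3/2)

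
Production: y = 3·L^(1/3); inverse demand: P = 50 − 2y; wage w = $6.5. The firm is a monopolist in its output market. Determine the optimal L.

L* = 8

Marginal revenue from the inverse demand is MR = 50 − 4y.
The marginal product is MP_L = L^(-2/3).
A monopolist hires until marginal revenue product equals the wage: MR·MP_L = w.
At L, y = 3·L^(1/3). Substituting and solving: (50 − 12·L^(1/3))·L^(-2/3) = 6.5 gives L = 8.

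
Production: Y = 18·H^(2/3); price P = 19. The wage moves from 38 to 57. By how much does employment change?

ΔH = -152

From P·MP_H = w with MP_H = 12·H^(-1/3), the labor demand is H(w) = (228/w)^(3).
At w = 38: H = 216. At w = 57: H = 64.
ΔH = 64 − 216 = -152.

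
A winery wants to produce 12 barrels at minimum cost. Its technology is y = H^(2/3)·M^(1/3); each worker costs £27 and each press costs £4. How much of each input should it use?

H* = 8, M* = 27

Cost minimization requires the marginal rate of technical substitution to equal the input-price ratio: MP_H/MP_M = w/r.
Here MP_H/MP_M = (2/3)·(M/H)/(1/3) = 2·(M/H). Setting this equal to 27/4 = 6.75 gives M = 3.375H.
Substituting into y = 12: H^(2/3)·(3.375H)^(1/3) = 12.
Solving, H = 8 and M = 27.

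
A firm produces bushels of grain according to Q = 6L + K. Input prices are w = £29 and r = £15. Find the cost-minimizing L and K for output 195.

The inputs are perfect substitutes, so the firm uses whichever has the lower cost per unit of output.
Cost per unit of output via L is 29/6; via K it is 15. L is cheaper.
Producing Q = 195 with L alone: L = 32.5, K = 0.

L* = 32.5, K* = 0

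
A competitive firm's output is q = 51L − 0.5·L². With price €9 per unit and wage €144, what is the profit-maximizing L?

L* = 35

The marginal product of L is MP_L = 51 − L.
A price-taking firm hires until the value of the marginal product equals the wage: P·MP_L = w, so 9·(51 − L) = 144.
Then 51 − L = 16, giving L = 35.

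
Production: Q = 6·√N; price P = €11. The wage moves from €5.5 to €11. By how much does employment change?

ΔN = -27

From P·MP_N = w with MP_N = 3·N^(-1/2), the labor demand is N(w) = (33/w)^(2).
At w = 5.5: N = 36. At w = 11: N = 9.
ΔN = 9 − 36 = -27.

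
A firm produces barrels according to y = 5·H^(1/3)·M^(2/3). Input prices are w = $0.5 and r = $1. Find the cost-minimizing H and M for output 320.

Cost minimization requires the marginal rate of technical substitution to equal the input-price ratio: MP_H/MP_M = w/r.
Here MP_H/MP_M = (1/3)·(M/H)/(2/3) = 0.5·(M/H). Setting this equal to 0.5/1 = 0.5 gives M = H.
Substituting into y = 320: 5·H^(1/3)·(H)^(2/3) = 320.
Solving, H = 64 and M = 64.

H* = 64, M* = 64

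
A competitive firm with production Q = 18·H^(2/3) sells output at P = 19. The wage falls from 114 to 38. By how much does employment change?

From P·MP_H = w with MP_H = 12·H^(-1/3), the labor demand is H(w) = (228/w)^(3).
At w = 114: H = 8. At w = 38: H = 216.
ΔH = 216 − 8 = 208.

ΔH = 208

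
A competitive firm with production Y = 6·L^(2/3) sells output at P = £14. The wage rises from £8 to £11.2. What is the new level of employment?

From P·MP_L = w with MP_L = 4·L^(-1/3), the labor demand is L(w) = (56/w)^(3).
At w = 8: L = 343. At w = 11.2: L = 125.

L* = 125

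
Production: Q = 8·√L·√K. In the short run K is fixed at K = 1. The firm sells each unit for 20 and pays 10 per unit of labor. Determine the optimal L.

With K = 1, MP_L = (1/2)·8·L^(-1/2)·1^(1/2) = 4·L^(-1/2).
Profit maximization for a price taker requires P·MP_L = w: 20·4·L^(-1/2) = 10.
So L^(-1/2) = 0.125, which gives L = 64.

L* = 64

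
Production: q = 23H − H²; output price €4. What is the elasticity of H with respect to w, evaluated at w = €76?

From P·MP_H = w with MP_H = 23 − 2H, labor demand is H(w) = (23 − w/4)/2.
dH/dw = −1/(8) = -0.125.
At w = 76, H = 2, so ε = (dH/dw)·(w/H) = (-0.125)·(76/2) = -4.75.

ε = -4.75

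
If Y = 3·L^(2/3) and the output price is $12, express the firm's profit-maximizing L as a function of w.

L(w) = 13824/w³

MP_L = (2/3)·3·L^(-1/3) = 2·L^(-1/3).
Setting P·MP_L = w: 24·L^(-1/3) = w.
Solving for L: L^(-1/3) = w/24, so L = (24/w)^(3).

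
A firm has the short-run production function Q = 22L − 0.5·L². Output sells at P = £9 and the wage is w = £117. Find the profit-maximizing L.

The marginal product of L is MP_L = 22 − L.
A price-taking firm hires until the value of the marginal product equals the wage: P·MP_L = w, so 9·(22 − L) = 117.
Then 22 − L = 13, giving L = 9.

L* = 9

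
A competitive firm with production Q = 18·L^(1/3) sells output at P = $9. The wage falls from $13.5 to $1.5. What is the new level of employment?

From P·MP_L = w with MP_L = 6·L^(-2/3), the labor demand is L(w) = (54/w)^(3/2).
At w = 13.5: L = 8. At w = 1.5: L = 216.

L* = 216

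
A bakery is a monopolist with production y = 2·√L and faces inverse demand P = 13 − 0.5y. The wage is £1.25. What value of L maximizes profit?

L* = 16

Marginal revenue from the inverse demand is MR = 13 − y.
The marginal product is MP_L = L^(-1/2).
A monopolist hires until marginal revenue product equals the wage: MR·MP_L = w.
At L, y = 2·√L. Substituting and solving: (13 − 2·√L)·L^(-1/2) = 1.25 gives L = 16.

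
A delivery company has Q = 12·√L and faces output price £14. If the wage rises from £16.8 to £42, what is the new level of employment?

From P·MP_L = w with MP_L = 6·L^(-1/2), the labor demand is L(w) = (84/w)^(2).
At w = 16.8: L = 25. At w = 42: L = 4.

L* = 4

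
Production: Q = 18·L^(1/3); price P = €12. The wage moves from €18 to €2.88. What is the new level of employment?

From P·MP_L = w with MP_L = 6·L^(-2/3), the labor demand is L(w) = (72/w)^(3/2).
At w = 18: L = 8. At w = 2.88: L = 125.

L* = 125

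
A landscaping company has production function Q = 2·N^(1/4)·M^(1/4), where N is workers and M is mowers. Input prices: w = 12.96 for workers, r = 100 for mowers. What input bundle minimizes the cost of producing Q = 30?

Cost minimization requires the marginal rate of technical substitution to equal the input-price ratio: MP_N/MP_M = w/r.
Here MP_N/MP_M = (1/4)·(M/N)/(1/4) = (M/N). Setting this equal to 12.96/100 = 0.1296 gives M = 0.1296N.
Substituting into Q = 30: 2·N^(1/4)·(0.1296N)^(1/4) = 30.
Solving, N = 625 and M = 81.

N* = 625, M* = 81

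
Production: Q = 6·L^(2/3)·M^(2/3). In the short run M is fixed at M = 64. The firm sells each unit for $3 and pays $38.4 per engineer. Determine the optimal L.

L* = 125

With M = 64, MP_L = (2/3)·6·L^(-1/3)·64^(2/3) = 64·L^(-1/3).
Profit maximization for a price taker requires P·MP_L = w: 3·64·L^(-1/3) = 38.4.
So L^(-1/3) = 0.2, which gives L = 125.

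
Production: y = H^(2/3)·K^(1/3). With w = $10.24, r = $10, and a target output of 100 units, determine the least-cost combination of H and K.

Cost minimization requires the marginal rate of technical substitution to equal the input-price ratio: MP_H/MP_K = w/r.
Here MP_H/MP_K = (2/3)·(K/H)/(1/3) = 2·(K/H). Setting this equal to 10.24/10 = 1.024 gives K = 0.512H.
Substituting into y = 100: H^(2/3)·(0.512H)^(1/3) = 100.
Solving, H = 125 and K = 64.

H* = 125, K* = 64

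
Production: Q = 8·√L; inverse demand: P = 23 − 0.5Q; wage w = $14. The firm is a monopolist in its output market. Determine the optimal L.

Marginal revenue from the inverse demand is MR = 23 − Q.
The marginal product is MP_L = 4·L^(-1/2).
A monopolist hires until marginal revenue product equals the wage: MR·MP_L = w.
At L, Q = 8·√L. Substituting and solving: (23 − 8·√L)·4·L^(-1/2) = 14 gives L = 4.

L* = 4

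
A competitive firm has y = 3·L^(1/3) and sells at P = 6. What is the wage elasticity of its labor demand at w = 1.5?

MP_L = (1/3)·3·L^(-2/3), so P·MP_L = w gives 6·L^(-2/3) = w.
Solving, L(w) = (6/w)^(3/2). This is a constant-elasticity form: L ∝ w^(−3/2), so ε = −3/2.

ε = -1.5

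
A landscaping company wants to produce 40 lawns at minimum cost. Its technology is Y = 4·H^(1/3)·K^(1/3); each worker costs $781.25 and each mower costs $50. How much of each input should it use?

Cost minimization requires the marginal rate of technical substitution to equal the input-price ratio: MP_H/MP_K = w/r.
Here MP_H/MP_K = (1/3)·(K/H)/(1/3) = (K/H). Setting this equal to 781.25/50 = 15.625 gives K = 15.625H.
Substituting into Y = 40: 4·H^(1/3)·(15.625H)^(1/3) = 40.
Solving, H = 8 and K = 125.

H* = 8, K* = 125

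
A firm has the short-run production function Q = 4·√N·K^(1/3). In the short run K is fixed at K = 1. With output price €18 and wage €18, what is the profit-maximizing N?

N* = 4

With K = 1, MP_N = (1/2)·4·N^(-1/2)·1^(1/3) = 2·N^(-1/2).
Profit maximization for a price taker requires P·MP_N = w: 18·2·N^(-1/2) = 18.
So N^(-1/2) = 0.5, which gives N = 4.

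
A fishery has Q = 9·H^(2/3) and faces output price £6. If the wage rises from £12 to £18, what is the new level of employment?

H* = 8

From P·MP_H = w with MP_H = 6·H^(-1/3), the labor demand is H(w) = (36/w)^(3).
At w = 12: H = 27. At w = 18: H = 8.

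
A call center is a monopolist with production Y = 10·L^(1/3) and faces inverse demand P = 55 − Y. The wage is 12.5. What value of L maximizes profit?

Marginal revenue from the inverse demand is MR = 55 − 2Y.
The marginal product is MP_L = (10/3)·L^(-2/3).
A monopolist hires until marginal revenue product equals the wage: MR·MP_L = w.
At L, Y = 10·L^(1/3). Substituting and solving: (55 − 20·L^(1/3))·(10/3)·L^(-2/3) = 12.5 gives L = 8.

L* = 8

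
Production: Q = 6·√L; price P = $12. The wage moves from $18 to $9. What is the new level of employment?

From P·MP_L = w with MP_L = 3·L^(-1/2), the labor demand is L(w) = (36/w)^(2).
At w = 18: L = 4. At w = 9: L = 16.

L* = 16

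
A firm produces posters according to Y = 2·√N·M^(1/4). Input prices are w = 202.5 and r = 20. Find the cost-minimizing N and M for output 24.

Cost minimization requires the marginal rate of technical substitution to equal the input-price ratio: MP_N/MP_M = w/r.
Here MP_N/MP_M = (1/2)·(M/N)/(1/4) = 2·(M/N). Setting this equal to 202.5/20 = 10.125 gives M = 5.0625N.
Substituting into Y = 24: 2·N^(1/2)·(5.0625N)^(1/4) = 24.
Solving, N = 16 and M = 81.

N* = 16, M* = 81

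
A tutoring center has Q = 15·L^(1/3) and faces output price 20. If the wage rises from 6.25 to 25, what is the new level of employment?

From P·MP_L = w with MP_L = 5·L^(-2/3), the labor demand is L(w) = (100/w)^(3/2).
At w = 6.25: L = 64. At w = 25: L = 8.

L* = 8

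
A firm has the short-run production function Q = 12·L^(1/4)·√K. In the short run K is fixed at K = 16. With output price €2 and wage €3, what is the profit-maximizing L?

With K = 16, MP_L = (1/4)·12·L^(-3/4)·16^(1/2) = 12·L^(-3/4).
Profit maximization for a price taker requires P·MP_L = w: 2·12·L^(-3/4) = 3.
So L^(-3/4) = 0.125, which gives L = 16.

L* = 16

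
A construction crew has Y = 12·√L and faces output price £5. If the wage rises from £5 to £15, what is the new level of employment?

From P·MP_L = w with MP_L = 6·L^(-1/2), the labor demand is L(w) = (30/w)^(2).
At w = 5: L = 36. At w = 15: L = 4.

L* = 4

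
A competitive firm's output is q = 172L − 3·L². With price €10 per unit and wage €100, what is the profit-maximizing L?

L* = 27

The marginal product of L is MP_L = 172 − 6L.
A price-taking firm hires until the value of the marginal product equals the wage: P·MP_L = w, so 10·(172 − 6L) = 100.
Then 172 − 6L = 10, giving L = 27.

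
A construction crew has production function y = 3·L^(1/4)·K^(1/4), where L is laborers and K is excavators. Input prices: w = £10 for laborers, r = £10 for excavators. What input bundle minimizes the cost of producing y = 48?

L* = 256, K* = 256

Cost minimization requires the marginal rate of technical substitution to equal the input-price ratio: MP_L/MP_K = w/r.
Here MP_L/MP_K = (1/4)·(K/L)/(1/4) = (K/L). Setting this equal to 10/10 = 1 gives K = L.
Substituting into y = 48: 3·L^(1/4)·(L)^(1/4) = 48.
Solving, L = 256 and K = 256.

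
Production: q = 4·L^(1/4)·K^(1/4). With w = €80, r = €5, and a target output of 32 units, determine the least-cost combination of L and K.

L* = 16, K* = 256

Cost minimization requires the marginal rate of technical substitution to equal the input-price ratio: MP_L/MP_K = w/r.
Here MP_L/MP_K = (1/4)·(K/L)/(1/4) = (K/L). Setting this equal to 80/5 = 16 gives K = 16L.
Substituting into q = 32: 4·L^(1/4)·(16L)^(1/4) = 32.
Solving, L = 16 and K = 256.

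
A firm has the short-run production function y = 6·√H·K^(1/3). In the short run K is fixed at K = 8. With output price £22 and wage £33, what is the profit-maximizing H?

With K = 8, MP_H = (1/2)·6·H^(-1/2)·8^(1/3) = 6·H^(-1/2).
Profit maximization for a price taker requires P·MP_H = w: 22·6·H^(-1/2) = 33.
So H^(-1/2) = 0.25, which gives H = 16.

H* = 16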